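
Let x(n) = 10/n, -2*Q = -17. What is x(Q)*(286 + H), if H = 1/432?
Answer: 617765/1836 ≈ 336.47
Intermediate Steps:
H = 1/432 ≈ 0.0023148
Q = 17/2 (Q = -1/2*(-17) = 17/2 ≈ 8.5000)
x(Q)*(286 + H) = (10/(17/2))*(286 + 1/432) = (10*(2/17))*(123553/432) = (20/17)*(123553/432) = 617765/1836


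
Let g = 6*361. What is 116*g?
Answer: 251256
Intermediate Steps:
g = 2166
116*g = 116*2166 = 251256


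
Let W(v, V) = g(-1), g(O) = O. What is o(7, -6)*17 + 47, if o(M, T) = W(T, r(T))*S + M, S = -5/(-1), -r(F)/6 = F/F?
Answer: 81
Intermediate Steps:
r(F) = -6 (r(F) = -6*F/F = -6*1 = -6)
W(v, V) = -1
S = 5 (S = -5*(-1) = 5)
o(M, T) = -5 + M (o(M, T) = -1*5 + M = -5 + M)
o(7, -6)*17 + 47 = (-5 + 7)*17 + 47 = 2*17 + 47 = 34 + 47 = 81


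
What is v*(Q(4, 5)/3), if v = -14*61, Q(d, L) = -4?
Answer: 3416/3 ≈ 1138.7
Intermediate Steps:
v = -854
v*(Q(4, 5)/3) = -854*(-4)/3 = -854*(-4/3) = 3416/3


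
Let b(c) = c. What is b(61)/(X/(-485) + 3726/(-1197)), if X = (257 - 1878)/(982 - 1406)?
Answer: -1668357320/85350553 ≈ -19.547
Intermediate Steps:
X = 1621/424 (X = -1621/(-424) = -1621*(-1/424) = 1621/424 ≈ 3.8231)
b(61)/(X/(-485) + 3726/(-1197)) = 61/((1621/424)/(-485) + 3726/(-1197)) = 61/((1621/424)*(-1/485) + 3726*(-1/1197)) = 61/(-1621/205640 - 414/133) = 61/(-85350553/27350120) = 61*(-27350120/85350553) = -1668357320/85350553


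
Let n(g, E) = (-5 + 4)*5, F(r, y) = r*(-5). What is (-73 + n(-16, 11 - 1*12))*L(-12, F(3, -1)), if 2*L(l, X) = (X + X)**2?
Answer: -35100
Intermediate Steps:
F(r, y) = -5*r
L(l, X) = 2*X**2 (L(l, X) = (X + X)**2/2 = (2*X)**2/2 = (4*X**2)/2 = 2*X**2)
n(g, E) = -5 (n(g, E) = -1*5 = -5)
(-73 + n(-16, 11 - 1*12))*L(-12, F(3, -1)) = (-73 - 5)*(2*(-5*3)**2) = -156*(-15)**2 = -156*225 = -78*450 = -35100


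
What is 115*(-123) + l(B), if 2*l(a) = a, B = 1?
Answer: -28289/2 ≈ -14145.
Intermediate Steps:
l(a) = a/2
115*(-123) + l(B) = 115*(-123) + (1/2)*1 = -14145 + 1/2 = -28289/2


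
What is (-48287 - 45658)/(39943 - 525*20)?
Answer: -93945/29443 ≈ -3.1907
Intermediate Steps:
(-48287 - 45658)/(39943 - 525*20) = -93945/(39943 - 10500) = -93945/29443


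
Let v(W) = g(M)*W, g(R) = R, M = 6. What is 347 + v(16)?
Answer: 443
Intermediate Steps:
v(W) = 6*W
347 + v(16) = 347 + 6*16 = 347 + 96 = 443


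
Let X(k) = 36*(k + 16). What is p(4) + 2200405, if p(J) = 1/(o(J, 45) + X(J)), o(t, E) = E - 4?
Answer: 1674508206/761 ≈ 2.2004e+6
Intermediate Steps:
o(t, E) = -4 + E
X(k) = 576 + 36*k (X(k) = 36*(16 + k) = 576 + 36*k)
p(J) = 1/(617 + 36*J) (p(J) = 1/((-4 + 45) + (576 + 36*J)) = 1/(41 + (576 + 36*J)) = 1/(617 + 36*J))
p(4) + 2200405 = 1/(617 + 36*4) + 2200405 = 1/(617 + 144) + 2200405 = 1/761 + 2200405 = 1674508206/761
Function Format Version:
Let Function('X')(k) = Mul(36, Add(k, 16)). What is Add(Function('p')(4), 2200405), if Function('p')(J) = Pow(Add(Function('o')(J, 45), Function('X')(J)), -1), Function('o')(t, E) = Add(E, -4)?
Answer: Rational(1674508206, 761) ≈ 2.2004e+6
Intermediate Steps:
Function('o')(t, E) = Add(-4, E)
Function('X')(k) = Add(576, Mul(36, k)) (Function('X')(k) = Mul(36, Add(16, k)) = Add(576, Mul(36, k)))
Function('p')(J) = Pow(Add(617, Mul(36, J)), -1) (Function('p')(J) = Pow(Add(Add(-4, 45), Add(576, Mul(36, J))), -1) = Pow(Add(41, Add(576, Mul(36, J))), -1) = Pow(Add(617, Mul(36, J)), -1))
Add(Function('p')(4), 2200405) = Add(Pow(Add(617, Mul(36, 4)), -1), 2200405) = Add(Pow(Add(617, 144), -1), 2200405) = Add(Pow(761, -1), 2200405) = Add(Rational(1, 761), 2200405) = Rational(1674508206, 761)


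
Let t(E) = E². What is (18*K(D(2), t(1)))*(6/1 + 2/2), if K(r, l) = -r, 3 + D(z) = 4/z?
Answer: 126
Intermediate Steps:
D(z) = -3 + 4/z
(18*K(D(2), t(1)))*(6/1 + 2/2) = (18*(-(-3 + 4/2)))*(6/1 + 2/2) = (18*(-(-3 + 4*(½))))*(6*1 + 2*(½)) = (18*(-(-3 + 2)))*(6 + 1) = (18*(-1*(-1)))*7 = (18*1)*7 = 18*7 = 126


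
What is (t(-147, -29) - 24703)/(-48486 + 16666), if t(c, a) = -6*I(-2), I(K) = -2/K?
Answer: 24709/31820 ≈ 0.77652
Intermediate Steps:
t(c, a) = -6 (t(c, a) = -(-12)/(-2) = -(-12)*(-1)/2 = -6*1 = -6)
(t(-147, -29) - 24703)/(-48486 + 16666) = (-6 - 24703)/(-48486 + 16666) = -24709/(-31820) = -24709*(-1/31820) = 24709/31820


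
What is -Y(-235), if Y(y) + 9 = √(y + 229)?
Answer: 9 - I*√6 ≈ 9.0 - 2.4495*I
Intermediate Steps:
Y(y) = -9 + √(229 + y) (Y(y) = -9 + √(y + 229) = -9 + √(229 + y))
-Y(-235) = -(-9 + √(229 - 235)) = -(-9 + √(-6)) = -(-9 + I*√6) = 9 - I*√6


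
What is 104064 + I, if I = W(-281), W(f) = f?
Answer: 103783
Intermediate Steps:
I = -281
104064 + I = 104064 - 281 = 103783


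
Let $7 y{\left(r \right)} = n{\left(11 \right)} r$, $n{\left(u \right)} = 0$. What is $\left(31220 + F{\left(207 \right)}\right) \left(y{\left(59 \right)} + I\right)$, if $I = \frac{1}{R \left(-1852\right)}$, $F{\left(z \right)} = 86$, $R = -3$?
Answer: $\frac{15653}{2778} \approx 5.6346$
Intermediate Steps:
$y{\left(r \right)} = 0$ ($y{\left(r \right)} = \frac{0 r}{7} = \frac{1}{7} \cdot 0 = 0$)
$I = \frac{1}{5556}$ ($I = \frac{1}{\left(-3\right) \left(-1852\right)} = \frac{1}{5556} \approx 0.00017999$)
$\left(31220 + F{\left(207 \right)}\right) \left(y{\left(59 \right)} + I\right) = \left(31220 + 86\right) \left(0 + \frac{1}{5556}\right) = 31306 \cdot \frac{1}{5556} = \frac{15653}{2778}$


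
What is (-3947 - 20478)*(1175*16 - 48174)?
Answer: 717459950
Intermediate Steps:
(-3947 - 20478)*(1175*16 - 48174) = -24425*(18800 - 48174) = -24425*(-29374) = 717459950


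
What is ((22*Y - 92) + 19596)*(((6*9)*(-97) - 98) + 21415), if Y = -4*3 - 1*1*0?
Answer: 309359960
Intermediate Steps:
Y = -12 (Y = -12 - 1*0 = -12 + 0 = -12)
((22*Y - 92) + 19596)*(((6*9)*(-97) - 98) + 21415) = ((22*(-12) - 92) + 19596)*(((6*9)*(-97) - 98) + 21415) = ((-264 - 92) + 19596)*((54*(-97) - 98) + 21415) = (-356 + 19596)*((-5238 - 98) + 21415) = 19240*(-5336 + 21415) = 19240*16079 = 309359960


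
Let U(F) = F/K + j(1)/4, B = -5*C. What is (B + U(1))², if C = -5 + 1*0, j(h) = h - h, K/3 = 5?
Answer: 141376/225 ≈ 628.34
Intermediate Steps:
K = 15 (K = 3*5 = 15)
j(h) = 0
C = -5 (C = -5 + 0 = -5)
B = 25 (B = -5*(-5) = 25)
U(F) = F/15 (U(F) = F/15 + 0/4 = F*(1/15) + 0*(¼) = F/15 + 0 = F/15)
(B + U(1))² = (25 + (1/15)*1)² = (25 + 1/15)² = (376/15)² = 141376/225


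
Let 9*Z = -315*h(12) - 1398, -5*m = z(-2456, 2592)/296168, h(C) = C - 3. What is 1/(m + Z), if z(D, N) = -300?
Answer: -222126/104473217 ≈ -0.0021262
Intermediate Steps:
h(C) = -3 + C
m = 15/74042 (m = -(-60)/296168 = -⅕*(-75/74042) = 15/74042 ≈ 0.00020259)
Z = -1411/3 (Z = (-315*(-3 + 12) - 1398)/9 = (-315*9 - 1398)/9 = (-2835 - 1398)/9 = (⅑)*(-4233) = -1411/3 ≈ -470.33)
1/(m + Z) = 1/(15/74042 - 1411/3) = 1/(-104473217/222126) = -222126/104473217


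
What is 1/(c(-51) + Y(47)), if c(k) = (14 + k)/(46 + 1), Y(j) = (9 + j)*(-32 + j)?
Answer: 47/39443 ≈ 0.0011916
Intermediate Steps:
Y(j) = (-32 + j)*(9 + j)
c(k) = 14/47 + k/47 (c(k) = (14 + k)/47 = (14 + k)*(1/47) = 14/47 + k/47)
1/(c(-51) + Y(47)) = 1/((14/47 + (1/47)*(-51)) + (-288 + 47**2 - 23*47)) = 1/((14/47 - 51/47) + (-288 + 2209 - 1081)) = 1/(-37/47 + 840) = 1/(39443/47) = 47/39443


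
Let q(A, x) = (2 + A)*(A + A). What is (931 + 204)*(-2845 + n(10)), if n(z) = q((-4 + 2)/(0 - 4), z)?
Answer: -6452475/2 ≈ -3.2262e+6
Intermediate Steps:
q(A, x) = 2*A*(2 + A) (q(A, x) = (2 + A)*(2*A) = 2*A*(2 + A))
n(z) = 5/2 (n(z) = 2*((-4 + 2)/(0 - 4))*(2 + (-4 + 2)/(0 - 4)) = 2*(-2/(-4))*(2 - 2/(-4)) = 2*(-2*(-¼))*(2 - 2*(-¼)) = 2*(½)*(2 + ½) = 2*(½)*(5/2) = 5/2)
(931 + 204)*(-2845 + n(10)) = (931 + 204)*(-2845 + 5/2) = 1135*(-5685/2) = -6452475/2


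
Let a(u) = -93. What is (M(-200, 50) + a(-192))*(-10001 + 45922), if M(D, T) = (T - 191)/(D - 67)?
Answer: -295629830/89 ≈ -3.3217e+6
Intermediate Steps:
M(D, T) = (-191 + T)/(-67 + D)
(M(-200, 50) + a(-192))*(-10001 + 45922) = ((-191 + 50)/(-67 - 200) - 93)*(-10001 + 45922) = (-141/(-267) - 93)*35921 = (-1/267*(-141) - 93)*35921 = (47/89 - 93)*35921 = -8230/89*35921 = -295629830/89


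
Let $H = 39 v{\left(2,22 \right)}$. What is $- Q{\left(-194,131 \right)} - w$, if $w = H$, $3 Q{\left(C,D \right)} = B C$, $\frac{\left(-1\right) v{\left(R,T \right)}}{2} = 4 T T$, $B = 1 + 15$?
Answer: $\frac{456128}{3} \approx 1.5204 \cdot 10^{5}$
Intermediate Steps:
$B = 16$
$v{\left(R,T \right)} = - 8 T^{2}$ ($v{\left(R,T \right)} = - 2 \cdot 4 T T = - 2 \cdot 4 T^{2} = - 8 T^{2}$)
$H = -151008$ ($H = 39 \left(- 8 \cdot 22^{2}\right) = 39 \left(\left(-8\right) 484\right) = 39 \left(-3872\right) = -151008$)
$Q{\left(C,D \right)} = \frac{16 C}{3}$
$w = -151008$
$- Q{\left(-194,131 \right)} - w = - \frac{16 \left(-194\right)}{3} - -151008 = \left(-1\right) \left(- \frac{3104}{3}\right) + 151008 = \frac{3104}{3} + 151008 = \frac{456128}{3}$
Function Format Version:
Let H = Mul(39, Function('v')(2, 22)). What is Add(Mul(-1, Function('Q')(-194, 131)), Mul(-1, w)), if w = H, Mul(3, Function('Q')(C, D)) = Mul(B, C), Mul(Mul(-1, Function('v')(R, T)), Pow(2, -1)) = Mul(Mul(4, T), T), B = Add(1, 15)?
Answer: Rational(456128, 3) ≈ 1.5204e+5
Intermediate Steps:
B = 16
Function('v')(R, T) = Mul(-8, Pow(T, 2)) (Function('v')(R, T) = Mul(-2, Mul(Mul(4, T), T)) = Mul(-2, Mul(4, Pow(T, 2))) = Mul(-8, Pow(T, 2)))
H = -151008 (H = Mul(39, Mul(-8, Pow(22, 2))) = Mul(39, Mul(-8, 484)) = Mul(39, -3872) = -151008)
Function('Q')(C, D) = Mul(Rational(16, 3), C) (Function('Q')(C, D) = Mul(Rational(1, 3), Mul(16, C)) = Mul(Rational(16, 3), C))
w = -151008
Add(Mul(-1, Function('Q')(-194, 131)), Mul(-1, w)) = Add(Mul(-1, Mul(Rational(16, 3), -194)), Mul(-1, -151008)) = Add(Mul(-1, Rational(-3104, 3)), 151008) = Add(Rational(3104, 3), 151008) = Rational(456128, 3)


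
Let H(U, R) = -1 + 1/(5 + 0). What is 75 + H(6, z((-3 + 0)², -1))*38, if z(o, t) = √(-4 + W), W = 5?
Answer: 223/5 ≈ 44.600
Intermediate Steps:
z(o, t) = 1 (z(o, t) = √(-4 + 5) = √1 = 1)
H(U, R) = -⅘ (H(U, R) = -1 + 1/5 = -1 + ⅕ = -⅘)
75 + H(6, z((-3 + 0)², -1))*38 = 75 - ⅘*38 = 75 - 152/5 = 223/5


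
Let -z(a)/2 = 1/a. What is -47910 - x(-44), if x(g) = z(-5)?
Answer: -239552/5 ≈ -47910.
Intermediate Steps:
z(a) = -2/a
x(g) = ⅖ (x(g) = -2/(-5) = -2*(-⅕) = ⅖)
-47910 - x(-44) = -47910 - 1*⅖ = -47910 - ⅖ = -239552/5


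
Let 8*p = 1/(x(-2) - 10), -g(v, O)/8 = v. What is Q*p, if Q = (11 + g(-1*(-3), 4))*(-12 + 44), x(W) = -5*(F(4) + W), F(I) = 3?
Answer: 52/15 ≈ 3.4667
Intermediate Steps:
g(v, O) = -8*v
x(W) = -15 - 5*W (x(W) = -5*(3 + W) = -15 - 5*W)
p = -1/120 (p = 1/(8*((-15 - 5*(-2)) - 10)) = 1/(8*((-15 + 10) - 10)) = 1/(8*(-5 - 10)) = (⅛)/(-15) = (⅛)*(-1/15) = -1/120 ≈ -0.0083333)
Q = -416 (Q = (11 - (-8)*(-3))*(-12 + 44) = (11 - 8*3)*32 = (11 - 24)*32 = -13*32 = -416)
Q*p = -416*(-1/120) = 52/15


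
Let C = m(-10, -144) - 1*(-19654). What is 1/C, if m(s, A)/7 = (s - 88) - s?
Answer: 1/19038 ≈ 5.2527e-5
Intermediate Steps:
m(s, A) = -616 (m(s, A) = 7*((s - 88) - s) = 7*((-88 + s) - s) = 7*(-88) = -616)
C = 19038 (C = -616 - 1*(-19654) = -616 + 19654 = 19038)
1/C = 1/19038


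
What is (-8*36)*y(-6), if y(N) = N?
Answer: 1728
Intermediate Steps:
(-8*36)*y(-6) = -8*36*(-6) = -288*(-6) = 1728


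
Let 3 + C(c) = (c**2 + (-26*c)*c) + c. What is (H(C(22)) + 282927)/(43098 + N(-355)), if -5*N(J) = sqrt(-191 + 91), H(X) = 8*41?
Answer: 6103861995/928718804 + 283255*I/928718804 ≈ 6.5723 + 0.000305*I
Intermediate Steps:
C(c) = -3 + c - 25*c**2 (C(c) = -3 + ((c**2 + (-26*c)*c) + c) = -3 + ((c**2 - 26*c**2) + c) = -3 + (-25*c**2 + c) = -3 + (c - 25*c**2) = -3 + c - 25*c**2)
H(X) = 328
N(J) = -2*I (N(J) = -sqrt(-191 + 91)/5 = -2*I)
(H(C(22)) + 282927)/(43098 + N(-355)) = (328 + 282927)/(43098 - 2*I) = 283255*((43098 + 2*I)/1857437608) = 283255*(43098 + 2*I)/1857437608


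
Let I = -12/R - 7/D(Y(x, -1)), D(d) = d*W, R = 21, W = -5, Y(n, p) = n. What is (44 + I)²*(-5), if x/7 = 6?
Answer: -83302129/8820 ≈ -9444.7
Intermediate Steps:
x = 42 (x = 7*6 = 42)
D(d) = -5*d (D(d) = d*(-5) = -5*d)
I = -113/210 (I = -12/21 - 7/((-5*42)) = -12*1/21 - 7/(-210) = -4/7 - 7*(-1/210) = -4/7 + 1/30 = -113/210 ≈ -0.53810)
(44 + I)²*(-5) = (44 - 113/210)²*(-5) = (9127/210)²*(-5) = (83302129/44100)*(-5) = -83302129/8820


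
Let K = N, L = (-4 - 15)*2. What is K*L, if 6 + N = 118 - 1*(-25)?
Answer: -5206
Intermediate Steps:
N = 137 (N = -6 + (118 - 1*(-25)) = -6 + (118 + 25) = -6 + 143 = 137)
L = -38 (L = -19*2 = -38)
K = 137
K*L = 137*(-38) = -5206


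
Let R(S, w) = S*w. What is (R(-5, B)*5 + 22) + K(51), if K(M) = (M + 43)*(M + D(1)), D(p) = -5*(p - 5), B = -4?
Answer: 6796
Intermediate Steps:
D(p) = 25 - 5*p (D(p) = -5*(-5 + p) = 25 - 5*p)
K(M) = (20 + M)*(43 + M) (K(M) = (M + 43)*(M + (25 - 5*1)) = (43 + M)*(M + (25 - 5)) = (43 + M)*(M + 20) = (43 + M)*(20 + M) = (20 + M)*(43 + M))
(R(-5, B)*5 + 22) + K(51) = (-5*(-4)*5 + 22) + (860 + 51² + 63*51) = (20*5 + 22) + (860 + 2601 + 3213) = (100 + 22) + 6674 = 122 + 6674 = 6796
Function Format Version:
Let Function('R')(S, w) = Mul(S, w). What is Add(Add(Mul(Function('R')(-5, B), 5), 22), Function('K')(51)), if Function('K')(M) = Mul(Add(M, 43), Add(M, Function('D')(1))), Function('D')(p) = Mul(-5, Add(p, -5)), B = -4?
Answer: 6796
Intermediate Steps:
Function('D')(p) = Add(25, Mul(-5, p)) (Function('D')(p) = Mul(-5, Add(-5, p)) = Add(25, Mul(-5, p)))
Function('K')(M) = Mul(Add(20, M), Add(43, M)) (Function('K')(M) = Mul(Add(M, 43), Add(M, Add(25, Mul(-5, 1)))) = Mul(Add(43, M), Add(M, Add(25, -5))) = Mul(Add(43, M), Add(M, 20)) = Mul(Add(43, M), Add(20, M)) = Mul(Add(20, M), Add(43, M)))
Add(Add(Mul(Function('R')(-5, B), 5), 22), Function('K')(51)) = Add(Add(Mul(Mul(-5, -4), 5), 22), Add(860, Pow(51, 2), Mul(63, 51))) = Add(Add(Mul(20, 5), 22), Add(860, 2601, 3213)) = Add(Add(100, 22), 6674) = Add(122, 6674) = 6796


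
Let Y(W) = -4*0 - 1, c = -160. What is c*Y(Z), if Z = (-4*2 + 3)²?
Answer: 160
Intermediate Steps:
Z = 25 (Z = (-8 + 3)² = (-5)² = 25)
Y(W) = -1 (Y(W) = 0 - 1 = -1)
c*Y(Z) = -160*(-1) = 160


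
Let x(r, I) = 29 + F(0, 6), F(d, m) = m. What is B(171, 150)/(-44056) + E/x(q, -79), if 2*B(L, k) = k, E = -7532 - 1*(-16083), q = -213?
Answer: 376720231/1541960 ≈ 244.31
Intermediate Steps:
E = 8551 (E = -7532 + 16083 = 8551)
B(L, k) = k/2
x(r, I) = 35 (x(r, I) = 29 + 6 = 35)
B(171, 150)/(-44056) + E/x(q, -79) = ((½)*150)/(-44056) + 8551/35 = 75*(-1/44056) + 8551*(1/35) = -75/44056 + 8551/35 = 376720231/1541960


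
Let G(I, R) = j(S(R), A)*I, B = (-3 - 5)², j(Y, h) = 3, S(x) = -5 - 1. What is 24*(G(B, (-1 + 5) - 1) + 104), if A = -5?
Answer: 7104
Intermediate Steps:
S(x) = -6
B = 64 (B = (-8)² = 64)
G(I, R) = 3*I
24*(G(B, (-1 + 5) - 1) + 104) = 24*(3*64 + 104) = 24*(192 + 104) = 24*296 = 7104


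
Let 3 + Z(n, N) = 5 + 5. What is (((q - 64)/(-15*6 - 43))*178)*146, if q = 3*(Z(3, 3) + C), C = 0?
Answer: 1117484/133 ≈ 8402.1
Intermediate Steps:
Z(n, N) = 7 (Z(n, N) = -3 + (5 + 5) = -3 + 10 = 7)
q = 21 (q = 3*(7 + 0) = 3*7 = 21)
(((q - 64)/(-15*6 - 43))*178)*146 = (((21 - 64)/(-15*6 - 43))*178)*146 = (-43/(-90 - 43)*178)*146 = (-43/(-133)*178)*146 = (-43*(-1/133)*178)*146 = ((43/133)*178)*146 = (7654/133)*146 = 1117484/133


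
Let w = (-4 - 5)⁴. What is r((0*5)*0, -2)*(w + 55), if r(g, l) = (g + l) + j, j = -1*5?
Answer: -46312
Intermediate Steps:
j = -5
w = 6561 (w = (-9)⁴ = 6561)
r(g, l) = -5 + g + l (r(g, l) = (g + l) - 5 = -5 + g + l)
r((0*5)*0, -2)*(w + 55) = (-5 + (0*5)*0 - 2)*(6561 + 55) = (-5 + 0*0 - 2)*6616 = (-5 + 0 - 2)*6616 = -7*6616 = -46312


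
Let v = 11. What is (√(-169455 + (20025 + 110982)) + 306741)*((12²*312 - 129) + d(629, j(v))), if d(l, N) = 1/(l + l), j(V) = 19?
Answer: 17287046400963/1258 + 338142858*I*√267/629 ≈ 1.3742e+10 + 8.7843e+6*I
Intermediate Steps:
d(l, N) = 1/(2*l)
(√(-169455 + (20025 + 110982)) + 306741)*((12²*312 - 129) + d(629, j(v))) = (√(-169455 + (20025 + 110982)) + 306741)*((12²*312 - 129) + (½)/629) = (√(-169455 + 131007) + 306741)*((144*312 - 129) + (½)*(1/629)) = (√(-38448) + 306741)*((44928 - 129) + 1/1258) = (12*I*√267 + 306741)*(44799 + 1/1258) = (306741 + 12*I*√267)*(56357143/1258) = 17287046400963/1258 + 338142858*I*√267/629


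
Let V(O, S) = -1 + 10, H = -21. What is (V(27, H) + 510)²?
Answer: 269361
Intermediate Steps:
V(O, S) = 9
(V(27, H) + 510)² = (9 + 510)² = 519² = 269361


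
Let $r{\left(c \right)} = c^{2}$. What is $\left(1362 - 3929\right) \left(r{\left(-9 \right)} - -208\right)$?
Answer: $-741863$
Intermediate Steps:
$\left(1362 - 3929\right) \left(r{\left(-9 \right)} - -208\right) = \left(1362 - 3929\right) \left(\left(-9\right)^{2} - -208\right) = - 2567 \left(81 + 208\right) = \left(-2567\right) 289 = -741863$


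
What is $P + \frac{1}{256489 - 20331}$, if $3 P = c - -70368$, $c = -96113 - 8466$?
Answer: $- \frac{8079201335}{708474} \approx -11404.0$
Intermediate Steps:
$c = -104579$ ($c = -96113 - 8466 = -104579$)
$P = - \frac{34211}{3}$ ($P = \frac{-104579 - -70368}{3} = \frac{-104579 + 70368}{3} = \frac{1}{3} \left(-34211\right) = - \frac{34211}{3} \approx -11404.0$)
$P + \frac{1}{256489 - 20331} = - \frac{34211}{3} + \frac{1}{256489 - 20331} = - \frac{34211}{3} + \frac{1}{236158} = - \frac{8079201335}{708474}$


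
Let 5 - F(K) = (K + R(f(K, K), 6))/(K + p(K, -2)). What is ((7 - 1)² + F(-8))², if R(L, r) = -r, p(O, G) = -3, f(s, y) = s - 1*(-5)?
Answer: 190969/121 ≈ 1578.3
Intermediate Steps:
f(s, y) = 5 + s (f(s, y) = s + 5 = 5 + s)
F(K) = 5 - (-6 + K)/(-3 + K) (F(K) = 5 - (K - 1*6)/(K - 3) = 5 - (K - 6)/(-3 + K) = 5 - (-6 + K)/(-3 + K))
((7 - 1)² + F(-8))² = ((7 - 1)² + (-9 + 4*(-8))/(-3 - 8))² = (6² + (-9 - 32)/(-11))² = (36 - 1/11*(-41))² = (36 + 41/11)² = (437/11)² = 190969/121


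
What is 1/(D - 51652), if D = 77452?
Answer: 1/25800 ≈ 3.8760e-5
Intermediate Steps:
1/(D - 51652) = 1/(77452 - 51652) = 1/25800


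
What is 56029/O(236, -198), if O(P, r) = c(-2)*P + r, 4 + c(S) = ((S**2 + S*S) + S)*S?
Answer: -56029/3974 ≈ -14.099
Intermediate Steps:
c(S) = -4 + S*(S + 2*S**2) (c(S) = -4 + ((S**2 + S*S) + S)*S = -4 + ((S**2 + S**2) + S)*S = -4 + (2*S**2 + S)*S = -4 + (S + 2*S**2)*S = -4 + S*(S + 2*S**2))
O(P, r) = r - 16*P (O(P, r) = (-4 + (-2)**2 + 2*(-2)**3)*P + r = (-4 + 4 + 2*(-8))*P + r = (-4 + 4 - 16)*P + r = -16*P + r = r - 16*P)
56029/O(236, -198) = 56029/(-198 - 16*236) = 56029/(-198 - 3776) = 56029/(-3974) = 56029*(-1/3974) = -56029/3974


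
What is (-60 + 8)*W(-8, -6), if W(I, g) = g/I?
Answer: -39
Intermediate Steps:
(-60 + 8)*W(-8, -6) = (-60 + 8)*(-6/(-8)) = -(-312)*(-1)/8 = -52*¾ = -39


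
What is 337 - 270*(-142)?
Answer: 38677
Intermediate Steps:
337 - 270*(-142) = 337 + 38340 = 38677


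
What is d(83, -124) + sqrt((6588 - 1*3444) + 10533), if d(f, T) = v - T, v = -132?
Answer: -8 + sqrt(13677) ≈ 108.95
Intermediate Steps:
d(f, T) = -132 - T
d(83, -124) + sqrt((6588 - 1*3444) + 10533) = (-132 - 1*(-124)) + sqrt((6588 - 1*3444) + 10533) = (-132 + 124) + sqrt((6588 - 3444) + 10533) = -8 + sqrt(3144 + 10533) = -8 + sqrt(13677)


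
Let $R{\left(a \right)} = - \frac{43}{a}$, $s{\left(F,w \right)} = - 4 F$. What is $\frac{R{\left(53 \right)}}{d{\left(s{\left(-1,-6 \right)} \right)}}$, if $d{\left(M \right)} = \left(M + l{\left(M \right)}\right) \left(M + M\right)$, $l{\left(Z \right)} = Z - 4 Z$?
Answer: $\frac{43}{3392} \approx 0.012677$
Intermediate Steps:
$l{\left(Z \right)} = - 3 Z$
$d{\left(M \right)} = - 4 M^{2}$ ($d{\left(M \right)} = \left(M - 3 M\right) \left(M + M\right) = - 2 M 2 M = - 4 M^{2}$)
$\frac{R{\left(53 \right)}}{d{\left(s{\left(-1,-6 \right)} \right)}} = \frac{\left(-43\right) \frac{1}{53}}{\left(-4\right) \left(\left(-4\right) \left(-1\right)\right)^{2}} = \frac{\left(-43\right) \frac{1}{53}}{\left(-4\right) 4^{2}} = - \frac{43}{53 \left(\left(-4\right) 16\right)} = - \frac{43}{53 \left(-64\right)} = \left(- \frac{43}{53}\right) \left(- \frac{1}{64}\right) = \frac{43}{3392}$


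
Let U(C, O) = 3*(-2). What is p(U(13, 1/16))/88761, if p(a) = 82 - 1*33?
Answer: 49/88761 ≈ 0.00055204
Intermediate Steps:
U(C, O) = -6
p(a) = 49 (p(a) = 82 - 33 = 49)
p(U(13, 1/16))/88761 = 49/88761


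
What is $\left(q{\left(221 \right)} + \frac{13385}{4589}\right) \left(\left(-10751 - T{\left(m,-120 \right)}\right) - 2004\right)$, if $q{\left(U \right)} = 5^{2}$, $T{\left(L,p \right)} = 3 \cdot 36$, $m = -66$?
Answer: $- \frac{1647878930}{4589} \approx -3.5909 \cdot 10^{5}$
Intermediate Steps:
$T{\left(L,p \right)} = 108$
$q{\left(U \right)} = 25$
$\left(q{\left(221 \right)} + \frac{13385}{4589}\right) \left(\left(-10751 - T{\left(m,-120 \right)}\right) - 2004\right) = \left(25 + \frac{13385}{4589}\right) \left(\left(-10751 - 108\right) - 2004\right) = \left(25 + 13385 \cdot \frac{1}{4589}\right) \left(\left(-10751 - 108\right) - 2004\right) = \left(25 + \frac{13385}{4589}\right) \left(-10859 - 2004\right) = \frac{128110}{4589} \left(-12863\right) = - \frac{1647878930}{4589}$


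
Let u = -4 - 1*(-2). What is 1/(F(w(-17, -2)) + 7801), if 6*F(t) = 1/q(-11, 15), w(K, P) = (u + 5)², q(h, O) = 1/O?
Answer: 2/15607 ≈ 0.00012815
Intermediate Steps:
u = -2 (u = -4 + 2 = -2)
w(K, P) = 9 (w(K, P) = (-2 + 5)² = 3² = 9)
F(t) = 5/2 (F(t) = 1/(6*(1/15)) = (⅙)*15 = 5/2)
1/(F(w(-17, -2)) + 7801) = 1/(5/2 + 7801) = 1/(15607/2) = 2/15607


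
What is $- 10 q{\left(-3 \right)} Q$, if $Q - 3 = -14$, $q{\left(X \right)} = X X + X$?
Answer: $660$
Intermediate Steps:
$q{\left(X \right)} = X + X^{2}$ ($q{\left(X \right)} = X^{2} + X = X + X^{2}$)
$Q = -11$ ($Q = 3 - 14 = -11$)
$- 10 q{\left(-3 \right)} Q = - 10 \left(- 3 \left(1 - 3\right)\right) \left(-11\right) = - 10 \left(\left(-3\right) \left(-2\right)\right) \left(-11\right) = \left(-10\right) 6 \left(-11\right) = \left(-60\right) \left(-11\right) = 660$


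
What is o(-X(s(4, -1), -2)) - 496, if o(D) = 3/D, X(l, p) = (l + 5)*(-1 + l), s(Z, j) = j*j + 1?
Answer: -3475/7 ≈ -496.43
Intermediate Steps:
s(Z, j) = 1 + j**2 (s(Z, j) = j**2 + 1 = 1 + j**2)
X(l, p) = (-1 + l)*(5 + l) (X(l, p) = (5 + l)*(-1 + l) = (-1 + l)*(5 + l))
o(-X(s(4, -1), -2)) - 496 = 3/((-(-5 + (1 + (-1)**2)**2 + 4*(1 + (-1)**2)))) - 496 = 3/((-(-5 + (1 + 1)**2 + 4*(1 + 1)))) - 496 = 3/((-(-5 + 2**2 + 4*2))) - 496 = 3/((-(-5 + 4 + 8))) - 496 = 3/((-1*7)) - 496 = 3/(-7) - 496 = 3*(-1/7) - 496 = -3/7 - 496 = -3475/7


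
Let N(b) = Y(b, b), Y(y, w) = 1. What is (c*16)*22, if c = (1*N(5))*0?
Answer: 0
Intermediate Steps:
N(b) = 1
c = 0 (c = (1*1)*0 = 1*0 = 0)
(c*16)*22 = (0*16)*22 = 0*22 = 0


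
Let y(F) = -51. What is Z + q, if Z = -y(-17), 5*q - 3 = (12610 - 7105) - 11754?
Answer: -5991/5 ≈ -1198.2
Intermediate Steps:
q = -6246/5 (q = 3/5 + ((12610 - 7105) - 11754)/5 = 3/5 + (5505 - 11754)/5 = 3/5 + (1/5)*(-6249) = 3/5 - 6249/5 = -6246/5 ≈ -1249.2)
Z = 51 (Z = -1*(-51) = 51)
Z + q = 51 - 6246/5 = -5991/5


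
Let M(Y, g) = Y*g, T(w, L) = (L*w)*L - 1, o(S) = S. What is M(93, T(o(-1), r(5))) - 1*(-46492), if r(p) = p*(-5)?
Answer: -11726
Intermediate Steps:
r(p) = -5*p
T(w, L) = -1 + w*L**2 (T(w, L) = w*L**2 - 1 = -1 + w*L**2)
M(93, T(o(-1), r(5))) - 1*(-46492) = 93*(-1 - (-5*5)**2) - 1*(-46492) = 93*(-1 - 1*(-25)**2) + 46492 = 93*(-1 - 1*625) + 46492 = 93*(-1 - 625) + 46492 = 93*(-626) + 46492 = -58218 + 46492 = -11726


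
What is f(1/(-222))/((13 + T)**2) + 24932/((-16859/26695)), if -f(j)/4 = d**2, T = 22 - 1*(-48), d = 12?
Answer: -199350033028/5049637 ≈ -39478.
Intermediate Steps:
T = 70 (T = 22 + 48 = 70)
f(j) = -576 (f(j) = -4*12**2 = -4*144 = -576)
f(1/(-222))/((13 + T)**2) + 24932/((-16859/26695)) = -576/(13 + 70)**2 + 24932/((-16859/26695)) = -576/(83**2) + 24932/((-16859*1/26695)) = -576/6889 + 24932/(-16859/26695) = -576*1/6889 + 24932*(-26695/16859) = -576/6889 - 28937380/733 = -199350033028/5049637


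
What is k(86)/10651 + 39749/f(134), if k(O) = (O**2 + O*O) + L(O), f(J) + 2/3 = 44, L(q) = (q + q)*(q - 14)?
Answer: 1273632677/1384630 ≈ 919.84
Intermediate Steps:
L(q) = 2*q*(-14 + q) (L(q) = (2*q)*(-14 + q) = 2*q*(-14 + q))
f(J) = 130/3 (f(J) = -2/3 + 44 = 130/3)
k(O) = 2*O**2 + 2*O*(-14 + O) (k(O) = (O**2 + O*O) + 2*O*(-14 + O) = (O**2 + O**2) + 2*O*(-14 + O) = 2*O**2 + 2*O*(-14 + O))
k(86)/10651 + 39749/f(134) = (4*86*(-7 + 86))/10651 + 39749/(130/3) = (4*86*79)*(1/10651) + 39749*(3/130) = 27176*(1/10651) + 119247/130 = 27176/10651 + 119247/130 = 1273632677/1384630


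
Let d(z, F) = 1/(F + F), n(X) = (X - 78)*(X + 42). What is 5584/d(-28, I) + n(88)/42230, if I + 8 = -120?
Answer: -6036795262/4223 ≈ -1.4295e+6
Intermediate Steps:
I = -128 (I = -8 - 120 = -128)
n(X) = (-78 + X)*(42 + X)
d(z, F) = 1/(2*F)
5584/d(-28, I) + n(88)/42230 = 5584/(((½)/(-128))) + (-3276 + 88² - 36*88)/42230 = 5584/(((½)*(-1/128))) + (-3276 + 7744 - 3168)*(1/42230) = 5584/(-1/256) + 1300*(1/42230) = 5584*(-256) + 130/4223 = -1429504 + 130/4223 = -6036795262/4223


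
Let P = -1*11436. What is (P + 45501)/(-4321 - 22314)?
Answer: -6813/5327 ≈ -1.2790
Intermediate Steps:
P = -11436
(P + 45501)/(-4321 - 22314) = (-11436 + 45501)/(-4321 - 22314) = 34065/(-26635) = 34065*(-1/26635) = -6813/5327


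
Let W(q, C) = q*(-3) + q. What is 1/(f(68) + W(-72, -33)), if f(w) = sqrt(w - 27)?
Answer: 144/20695 - sqrt(41)/20695 ≈ 0.0066488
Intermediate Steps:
W(q, C) = -2*q (W(q, C) = -3*q + q = -2*q)
f(w) = sqrt(-27 + w)
1/(f(68) + W(-72, -33)) = 1/(sqrt(-27 + 68) - 2*(-72)) = 1/(sqrt(41) + 144) = 1/(144 + sqrt(41))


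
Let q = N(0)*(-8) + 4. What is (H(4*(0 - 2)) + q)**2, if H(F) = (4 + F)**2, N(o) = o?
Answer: 400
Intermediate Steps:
q = 4 (q = 0*(-8) + 4 = 0 + 4 = 4)
(H(4*(0 - 2)) + q)**2 = ((4 + 4*(0 - 2))**2 + 4)**2 = ((4 + 4*(-2))**2 + 4)**2 = ((4 - 8)**2 + 4)**2 = ((-4)**2 + 4)**2 = (16 + 4)**2 = 20**2 = 400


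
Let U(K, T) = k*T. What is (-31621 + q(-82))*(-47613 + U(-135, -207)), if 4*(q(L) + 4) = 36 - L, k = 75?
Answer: 1994876679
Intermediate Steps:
U(K, T) = 75*T
q(L) = 5 - L/4 (q(L) = -4 + (36 - L)/4 = -4 + (9 - L/4) = 5 - L/4)
(-31621 + q(-82))*(-47613 + U(-135, -207)) = (-31621 + (5 - ¼*(-82)))*(-47613 + 75*(-207)) = (-31621 + (5 + 41/2))*(-47613 - 15525) = (-31621 + 51/2)*(-63138) = -63191/2*(-63138) = 1994876679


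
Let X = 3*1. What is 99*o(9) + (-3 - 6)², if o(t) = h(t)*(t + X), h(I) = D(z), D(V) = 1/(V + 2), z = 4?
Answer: 279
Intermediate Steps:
D(V) = 1/(2 + V)
X = 3
h(I) = ⅙ (h(I) = 1/(2 + 4) = 1/6 = ⅙)
o(t) = ½ + t/6 (o(t) = (t + 3)/6 = (3 + t)/6 = ½ + t/6)
99*o(9) + (-3 - 6)² = 99*(½ + (⅙)*9) + (-3 - 6)² = 99*(½ + 3/2) + (-9)² = 99*2 + 81 = 198 + 81 = 279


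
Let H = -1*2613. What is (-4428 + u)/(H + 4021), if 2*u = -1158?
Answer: -5007/1408 ≈ -3.5561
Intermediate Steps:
u = -579 (u = (1/2)*(-1158) = -579)
H = -2613
(-4428 + u)/(H + 4021) = (-4428 - 579)/(-2613 + 4021) = -5007/1408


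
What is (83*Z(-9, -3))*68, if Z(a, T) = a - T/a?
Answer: -158032/3 ≈ -52677.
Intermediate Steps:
Z(a, T) = a - T/a
(83*Z(-9, -3))*68 = (83*(-9 - 1*(-3)/(-9)))*68 = (83*(-9 - 1*(-3)*(-1/9)))*68 = (83*(-9 - 1/3))*68 = (83*(-28/3))*68 = -2324/3*68 = -158032/3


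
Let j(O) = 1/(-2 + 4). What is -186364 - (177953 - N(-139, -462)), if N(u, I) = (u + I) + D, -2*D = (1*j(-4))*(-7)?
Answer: -1459665/4 ≈ -3.6492e+5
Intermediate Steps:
j(O) = ½ (j(O) = 1/2 = ½)
D = 7/4 (D = -1*(½)*(-7)/2 = -(-7)/4 = -½*(-7/2) = 7/4 ≈ 1.7500)
N(u, I) = 7/4 + I + u (N(u, I) = (u + I) + 7/4 = (I + u) + 7/4 = 7/4 + I + u)
-186364 - (177953 - N(-139, -462)) = -186364 - (177953 - (7/4 - 462 - 139)) = -186364 - (177953 - 1*(-2397/4)) = -186364 - (177953 + 2397/4) = -186364 - 1*714209/4 = -186364 - 714209/4 = -1459665/4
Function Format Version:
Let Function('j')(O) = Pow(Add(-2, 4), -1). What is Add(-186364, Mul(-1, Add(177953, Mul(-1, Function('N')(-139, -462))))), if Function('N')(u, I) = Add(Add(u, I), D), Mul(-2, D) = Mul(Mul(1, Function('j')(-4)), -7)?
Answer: Rational(-1459665, 4) ≈ -3.6492e+5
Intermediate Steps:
Function('j')(O) = Rational(1, 2) (Function('j')(O) = Pow(2, -1) = Rational(1, 2))
D = Rational(7, 4) (D = Mul(Rational(-1, 2), Mul(Mul(1, Rational(1, 2)), -7)) = Mul(Rational(-1, 2), Mul(Rational(1, 2), -7)) = Mul(Rational(-1, 2), Rational(-7, 2)) = Rational(7, 4) ≈ 1.7500)
Function('N')(u, I) = Add(Rational(7, 4), I, u) (Function('N')(u, I) = Add(Add(u, I), Rational(7, 4)) = Add(Add(I, u), Rational(7, 4)) = Add(Rational(7, 4), I, u))
Add(-186364, Mul(-1, Add(177953, Mul(-1, Function('N')(-139, -462))))) = Add(-186364, Mul(-1, Add(177953, Mul(-1, Add(Rational(7, 4), -462, -139))))) = Add(-186364, Mul(-1, Add(177953, Mul(-1, Rational(-2397, 4))))) = Add(-186364, Mul(-1, Add(177953, Rational(2397, 4)))) = Add(-186364, Mul(-1, Rational(714209, 4))) = Add(-186364, Rational(-714209, 4)) = Rational(-1459665, 4)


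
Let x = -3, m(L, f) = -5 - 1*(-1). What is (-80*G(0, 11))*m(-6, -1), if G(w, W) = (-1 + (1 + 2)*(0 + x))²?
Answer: 32000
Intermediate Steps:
m(L, f) = -4 (m(L, f) = -5 + 1 = -4)
G(w, W) = 100 (G(w, W) = (-1 + (1 + 2)*(0 - 3))² = (-1 + 3*(-3))² = (-1 - 9)² = (-10)² = 100)
(-80*G(0, 11))*m(-6, -1) = -80*100*(-4) = -8000*(-4) = 32000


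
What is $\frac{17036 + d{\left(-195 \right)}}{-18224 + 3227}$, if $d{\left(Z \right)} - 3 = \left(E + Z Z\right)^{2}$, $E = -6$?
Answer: $- \frac{1445461400}{14997} \approx -96383.0$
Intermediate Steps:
$d{\left(Z \right)} = 3 + \left(-6 + Z^{2}\right)^{2}$ ($d{\left(Z \right)} = 3 + \left(-6 + Z Z\right)^{2} = 3 + \left(-6 + Z^{2}\right)^{2}$)
$\frac{17036 + d{\left(-195 \right)}}{-18224 + 3227} = \frac{17036 + \left(3 + \left(-6 + \left(-195\right)^{2}\right)^{2}\right)}{-18224 + 3227} = \frac{17036 + \left(3 + \left(-6 + 38025\right)^{2}\right)}{-14997} = \left(17036 + \left(3 + 38019^{2}\right)\right) \left(- \frac{1}{14997}\right) = \left(17036 + \left(3 + 1445444361\right)\right) \left(- \frac{1}{14997}\right) = \left(17036 + 1445444364\right) \left(- \frac{1}{14997}\right) = 1445461400 \left(- \frac{1}{14997}\right) = - \frac{1445461400}{14997}$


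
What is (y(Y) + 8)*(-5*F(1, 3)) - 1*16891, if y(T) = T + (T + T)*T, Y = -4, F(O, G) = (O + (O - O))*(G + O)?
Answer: -17611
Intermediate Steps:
F(O, G) = O*(G + O) (F(O, G) = (O + 0)*(G + O) = O*(G + O))
y(T) = T + 2*T**2 (y(T) = T + (2*T)*T = T + 2*T**2)
(y(Y) + 8)*(-5*F(1, 3)) - 1*16891 = (-4*(1 + 2*(-4)) + 8)*(-5*(3 + 1)) - 1*16891 = (-4*(1 - 8) + 8)*(-5*4) - 16891 = (-4*(-7) + 8)*(-5*4) - 16891 = (28 + 8)*(-20) - 16891 = 36*(-20) - 16891 = -720 - 16891 = -17611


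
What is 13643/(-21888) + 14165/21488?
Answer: 1055171/29395584 ≈ 0.035896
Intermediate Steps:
13643/(-21888) + 14165/21488 = 13643*(-1/21888) + 14165*(1/21488) = -13643/21888 + 14165/21488 = 1055171/29395584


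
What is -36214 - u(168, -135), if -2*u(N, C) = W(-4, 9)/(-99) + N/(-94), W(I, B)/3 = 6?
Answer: -18723147/517 ≈ -36215.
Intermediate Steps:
W(I, B) = 18 (W(I, B) = 3*6 = 18)
u(N, C) = 1/11 + N/188 (u(N, C) = -(18/(-99) + N/(-94))/2 = -(18*(-1/99) + N*(-1/94))/2 = -(-2/11 - N/94)/2 = 1/11 + N/188)
-36214 - u(168, -135) = -36214 - (1/11 + (1/188)*168) = -36214 - (1/11 + 42/47) = -36214 - 1*509/517 = -36214 - 509/517 = -18723147/517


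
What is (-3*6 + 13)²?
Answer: 25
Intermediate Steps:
(-3*6 + 13)² = (-18 + 13)² = (-5)² = 25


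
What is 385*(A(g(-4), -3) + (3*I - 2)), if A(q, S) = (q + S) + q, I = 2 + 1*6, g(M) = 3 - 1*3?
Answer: 7315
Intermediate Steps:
g(M) = 0 (g(M) = 3 - 3 = 0)
I = 8 (I = 2 + 6 = 8)
A(q, S) = S + 2*q (A(q, S) = (S + q) + q = S + 2*q)
385*(A(g(-4), -3) + (3*I - 2)) = 385*((-3 + 2*0) + (3*8 - 2)) = 385*((-3 + 0) + (24 - 2)) = 385*(-3 + 22) = 385*19 = 7315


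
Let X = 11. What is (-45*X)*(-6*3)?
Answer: 8910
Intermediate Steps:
(-45*X)*(-6*3) = (-45*11)*(-6*3) = -495*(-18) = 8910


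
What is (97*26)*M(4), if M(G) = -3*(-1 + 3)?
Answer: -15132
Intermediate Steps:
M(G) = -6 (M(G) = -3*2 = -6)
(97*26)*M(4) = (97*26)*(-6) = 2522*(-6) = -15132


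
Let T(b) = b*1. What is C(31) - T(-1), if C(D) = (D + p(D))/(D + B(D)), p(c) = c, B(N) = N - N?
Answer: 3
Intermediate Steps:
B(N) = 0
T(b) = b
C(D) = 2 (C(D) = (D + D)/(D + 0) = (2*D)/D = 2)
C(31) - T(-1) = 2 - 1*(-1) = 2 + 1 = 3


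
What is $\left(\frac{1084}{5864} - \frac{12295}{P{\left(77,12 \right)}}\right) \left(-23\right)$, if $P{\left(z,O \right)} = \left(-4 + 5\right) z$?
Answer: $\frac{414082869}{112882} \approx 3668.3$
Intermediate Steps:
$P{\left(z,O \right)} = z$ ($P{\left(z,O \right)} = 1 z = z$)
$\left(\frac{1084}{5864} - \frac{12295}{P{\left(77,12 \right)}}\right) \left(-23\right) = \left(\frac{1084}{5864} - \frac{12295}{77}\right) \left(-23\right) = \left(1084 \cdot \frac{1}{5864} - \frac{12295}{77}\right) \left(-23\right) = \left(\frac{271}{1466} - \frac{12295}{77}\right) \left(-23\right) = \left(- \frac{18003603}{112882}\right) \left(-23\right) = \frac{414082869}{112882}$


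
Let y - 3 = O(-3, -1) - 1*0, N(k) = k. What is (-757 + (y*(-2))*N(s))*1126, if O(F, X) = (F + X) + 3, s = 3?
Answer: -865894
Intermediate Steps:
O(F, X) = 3 + F + X
y = 2 (y = 3 + ((3 - 3 - 1) - 1*0) = 3 + (-1 + 0) = 3 - 1 = 2)
(-757 + (y*(-2))*N(s))*1126 = (-757 + (2*(-2))*3)*1126 = (-757 - 4*3)*1126 = (-757 - 12)*1126 = -769*1126 = -865894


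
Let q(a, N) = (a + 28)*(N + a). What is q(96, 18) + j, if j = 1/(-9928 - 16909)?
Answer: 379367831/26837 ≈ 14136.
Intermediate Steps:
q(a, N) = (28 + a)*(N + a)
j = -1/26837 (j = 1/(-26837) = -1/26837 ≈ -3.7262e-5)
q(96, 18) + j = (96² + 28*18 + 28*96 + 18*96) - 1/26837 = (9216 + 504 + 2688 + 1728) - 1/26837 = 14136 - 1/26837 = 379367831/26837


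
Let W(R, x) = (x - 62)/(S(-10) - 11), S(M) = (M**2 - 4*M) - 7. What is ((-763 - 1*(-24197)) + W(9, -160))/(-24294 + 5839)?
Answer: -1429363/1125755 ≈ -1.2697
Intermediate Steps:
S(M) = -7 + M**2 - 4*M
W(R, x) = -31/61 + x/122 (W(R, x) = (x - 62)/((-7 + (-10)**2 - 4*(-10)) - 11) = (-62 + x)/((-7 + 100 + 40) - 11) = (-62 + x)/(133 - 11) = (-62 + x)/122 = (-62 + x)*(1/122) = -31/61 + x/122)
((-763 - 1*(-24197)) + W(9, -160))/(-24294 + 5839) = ((-763 - 1*(-24197)) + (-31/61 + (1/122)*(-160)))/(-24294 + 5839) = ((-763 + 24197) + (-31/61 - 80/61))/(-18455) = (23434 - 111/61)*(-1/18455) = (1429363/61)*(-1/18455) = -1429363/1125755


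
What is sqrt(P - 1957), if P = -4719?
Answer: 2*I*sqrt(1669) ≈ 81.707*I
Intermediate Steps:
sqrt(P - 1957) = sqrt(-4719 - 1957) = sqrt(-6676) = 2*I*sqrt(1669)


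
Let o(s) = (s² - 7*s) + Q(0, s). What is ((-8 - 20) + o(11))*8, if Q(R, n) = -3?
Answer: 104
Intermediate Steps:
o(s) = -3 + s² - 7*s (o(s) = (s² - 7*s) - 3 = -3 + s² - 7*s)
((-8 - 20) + o(11))*8 = ((-8 - 20) + (-3 + 11² - 7*11))*8 = (-28 + (-3 + 121 - 77))*8 = (-28 + 41)*8 = 13*8 = 104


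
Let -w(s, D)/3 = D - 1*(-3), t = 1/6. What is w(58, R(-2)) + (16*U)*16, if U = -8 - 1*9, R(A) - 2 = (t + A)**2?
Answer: -52525/12 ≈ -4377.1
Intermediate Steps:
t = 1/6 ≈ 0.16667
R(A) = 2 + (1/6 + A)**2
w(s, D) = -9 - 3*D (w(s, D) = -3*(D - 1*(-3)) = -3*(D + 3) = -3*(3 + D) = -9 - 3*D)
U = -17 (U = -8 - 9 = -17)
w(58, R(-2)) + (16*U)*16 = (-9 - 3*(2 + (1 + 6*(-2))**2/36)) + (16*(-17))*16 = (-9 - 3*(2 + (1 - 12)**2/36)) - 272*16 = (-9 - 3*(2 + (1/36)*(-11)**2)) - 4352 = (-9 - 3*(2 + (1/36)*121)) - 4352 = (-9 - 3*(2 + 121/36)) - 4352 = (-9 - 3*193/36) - 4352 = (-9 - 193/12) - 4352 = -301/12 - 4352 = -52525/12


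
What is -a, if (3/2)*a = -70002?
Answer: 46668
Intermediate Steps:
a = -46668 (a = (⅔)*(-70002) = -46668)
-a = -1*(-46668) = 46668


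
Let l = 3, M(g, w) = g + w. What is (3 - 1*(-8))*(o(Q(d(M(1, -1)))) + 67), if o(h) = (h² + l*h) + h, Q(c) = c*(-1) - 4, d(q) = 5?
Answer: 1232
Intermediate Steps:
Q(c) = -4 - c (Q(c) = -c - 4 = -4 - c)
o(h) = h² + 4*h (o(h) = (h² + 3*h) + h = h² + 4*h)
(3 - 1*(-8))*(o(Q(d(M(1, -1)))) + 67) = (3 - 1*(-8))*((-4 - 1*5)*(4 + (-4 - 1*5)) + 67) = (3 + 8)*((-4 - 5)*(4 + (-4 - 5)) + 67) = 11*(-9*(4 - 9) + 67) = 11*(-9*(-5) + 67) = 11*(45 + 67) = 11*112 = 1232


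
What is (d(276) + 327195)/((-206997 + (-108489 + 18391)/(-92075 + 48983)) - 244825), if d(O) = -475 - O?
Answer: -370187496/512363777 ≈ -0.72251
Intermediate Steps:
(d(276) + 327195)/((-206997 + (-108489 + 18391)/(-92075 + 48983)) - 244825) = ((-475 - 1*276) + 327195)/((-206997 + (-108489 + 18391)/(-92075 + 48983)) - 244825) = ((-475 - 276) + 327195)/((-206997 - 90098/(-43092)) - 244825) = (-751 + 327195)/((-206997 - 90098*(-1/43092)) - 244825) = 326444/((-206997 + 2371/1134) - 244825) = 326444/(-234732227/1134 - 244825) = 326444/(-512363777/1134) = 326444*(-1134/512363777) = -370187496/512363777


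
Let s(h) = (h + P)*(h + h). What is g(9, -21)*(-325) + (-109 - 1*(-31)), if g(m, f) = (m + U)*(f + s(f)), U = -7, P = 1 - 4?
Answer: -641628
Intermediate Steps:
P = -3
s(h) = 2*h*(-3 + h) (s(h) = (h - 3)*(h + h) = (-3 + h)*(2*h) = 2*h*(-3 + h))
g(m, f) = (-7 + m)*(f + 2*f*(-3 + f)) (g(m, f) = (m - 7)*(f + 2*f*(-3 + f)) = (-7 + m)*(f + 2*f*(-3 + f)))
g(9, -21)*(-325) + (-109 - 1*(-31)) = -21*(35 + 9 - 14*(-21) + 2*9*(-3 - 21))*(-325) + (-109 - 1*(-31)) = -21*(35 + 9 + 294 + 2*9*(-24))*(-325) + (-109 + 31) = -21*(35 + 9 + 294 - 432)*(-325) - 78 = -21*(-94)*(-325) - 78 = 1974*(-325) - 78 = -641550 - 78 = -641628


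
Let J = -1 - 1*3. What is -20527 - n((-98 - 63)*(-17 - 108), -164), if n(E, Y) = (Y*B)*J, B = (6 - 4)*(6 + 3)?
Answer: -32335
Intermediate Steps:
J = -4 (J = -1 - 3 = -4)
B = 18 (B = 2*9 = 18)
n(E, Y) = -72*Y (n(E, Y) = (Y*18)*(-4) = (18*Y)*(-4) = -72*Y)
-20527 - n((-98 - 63)*(-17 - 108), -164) = -20527 - (-72)*(-164) = -20527 - 1*11808 = -20527 - 11808 = -32335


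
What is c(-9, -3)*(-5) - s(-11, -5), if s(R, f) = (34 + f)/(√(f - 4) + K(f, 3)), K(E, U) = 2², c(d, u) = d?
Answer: 1009/25 + 87*I/25 ≈ 40.36 + 3.48*I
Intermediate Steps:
K(E, U) = 4
s(R, f) = (34 + f)/(4 + √(-4 + f)) (s(R, f) = (34 + f)/(√(f - 4) + 4) = (34 + f)/(√(-4 + f) + 4) = (34 + f)/(4 + √(-4 + f)))
c(-9, -3)*(-5) - s(-11, -5) = -9*(-5) - (34 - 5)/(4 + √(-4 - 5)) = 45 - 29/(4 + √(-9)) = 45 - 29/(4 + 3*I) = 45 - (4 - 3*I)/25*29 = 45 - 29*(4 - 3*I)/25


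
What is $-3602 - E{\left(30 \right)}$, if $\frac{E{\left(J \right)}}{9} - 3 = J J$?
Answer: $-11729$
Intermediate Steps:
$E{\left(J \right)} = 27 + 9 J^{2}$ ($E{\left(J \right)} = 27 + 9 J J = 27 + 9 J^{2}$)
$-3602 - E{\left(30 \right)} = -3602 - \left(27 + 9 \cdot 30^{2}\right) = -3602 - \left(27 + 9 \cdot 900\right) = -3602 - \left(27 + 8100\right) = -3602 - 8127 = -11729$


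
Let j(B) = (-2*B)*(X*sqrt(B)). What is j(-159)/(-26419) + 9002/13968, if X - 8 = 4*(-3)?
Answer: 4501/6984 + 1272*I*sqrt(159)/26419 ≈ 0.64447 + 0.60711*I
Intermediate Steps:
X = -4 (X = 8 + 4*(-3) = 8 - 12 = -4)
j(B) = 8*B**(3/2) (j(B) = (-2*B)*(-4*sqrt(B)) = 8*B**(3/2))
j(-159)/(-26419) + 9002/13968 = (8*(-159)**(3/2))/(-26419) + 9002/13968 = (8*(-159*I*sqrt(159)))*(-1/26419) + 9002*(1/13968) = -1272*I*sqrt(159)*(-1/26419) + 4501/6984 = 1272*I*sqrt(159)/26419 + 4501/6984 = 4501/6984 + 1272*I*sqrt(159)/26419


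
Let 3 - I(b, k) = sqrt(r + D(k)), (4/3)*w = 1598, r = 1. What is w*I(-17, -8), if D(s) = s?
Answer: 7191/2 - 2397*I*sqrt(7)/2 ≈ 3595.5 - 3170.9*I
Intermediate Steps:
w = 2397/2 (w = (3/4)*1598 = 2397/2 ≈ 1198.5)
I(b, k) = 3 - sqrt(1 + k)
w*I(-17, -8) = 2397*(3 - sqrt(1 - 8))/2 = 2397*(3 - sqrt(-7))/2 = 2397*(3 - I*sqrt(7))/2 = 7191/2 - 2397*I*sqrt(7)/2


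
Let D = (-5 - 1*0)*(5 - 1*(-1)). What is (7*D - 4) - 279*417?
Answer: -116557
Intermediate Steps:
D = -30 (D = (-5 + 0)*(5 + 1) = -5*6 = -30)
(7*D - 4) - 279*417 = (7*(-30) - 4) - 279*417 = (-210 - 4) - 116343 = -214 - 116343 = -116557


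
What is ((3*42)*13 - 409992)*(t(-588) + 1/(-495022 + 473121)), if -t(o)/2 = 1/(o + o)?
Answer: -1450541467/2146298 ≈ -675.83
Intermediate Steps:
t(o) = -1/o (t(o) = -2/(o + o) = -2*1/(2*o) = -1/o)
((3*42)*13 - 409992)*(t(-588) + 1/(-495022 + 473121)) = ((3*42)*13 - 409992)*(-1/(-588) + 1/(-495022 + 473121)) = (126*13 - 409992)*(-1*(-1/588) + 1/(-21901)) = (1638 - 409992)*(1/588 - 1/21901) = -408354*21313/12877788 = -1450541467/2146298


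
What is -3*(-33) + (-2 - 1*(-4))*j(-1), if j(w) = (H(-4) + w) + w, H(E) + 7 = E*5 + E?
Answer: 33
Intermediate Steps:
H(E) = -7 + 6*E (H(E) = -7 + (E*5 + E) = -7 + (5*E + E) = -7 + 6*E)
j(w) = -31 + 2*w (j(w) = ((-7 + 6*(-4)) + w) + w = ((-7 - 24) + w) + w = (-31 + w) + w = -31 + 2*w)
-3*(-33) + (-2 - 1*(-4))*j(-1) = -3*(-33) + (-2 - 1*(-4))*(-31 + 2*(-1)) = 99 + (-2 + 4)*(-31 - 2) = 99 + 2*(-33) = 99 - 66 = 33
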